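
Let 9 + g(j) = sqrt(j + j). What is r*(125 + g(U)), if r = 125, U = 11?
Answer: 14500 + 125*sqrt(22) ≈ 15086.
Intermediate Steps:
g(j) = -9 + sqrt(2)*sqrt(j) (g(j) = -9 + sqrt(j + j) = -9 + sqrt(2*j) = -9 + sqrt(2)*sqrt(j))
r*(125 + g(U)) = 125*(125 + (-9 + sqrt(2)*sqrt(11))) = 125*(125 + (-9 + sqrt(22))) = 125*(116 + sqrt(22)) = 14500 + 125*sqrt(22)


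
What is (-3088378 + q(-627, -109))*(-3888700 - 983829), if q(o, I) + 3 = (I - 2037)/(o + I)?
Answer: 5537741934458415/368 ≈ 1.5048e+13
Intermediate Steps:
q(o, I) = -3 + (-2037 + I)/(I + o) (q(o, I) = -3 + (I - 2037)/(o + I) = -3 + (-2037 + I)/(I + o))
(-3088378 + q(-627, -109))*(-3888700 - 983829) = (-3088378 + (-2037 - 3*(-627) - 2*(-109))/(-109 - 627))*(-3888700 - 983829) = (-3088378 + (-2037 + 1881 + 218)/(-736))*(-4872529) = (-3088378 - 1/736*62)*(-4872529) = (-3088378 - 31/368)*(-4872529) = -1136523135/368*(-4872529) = 5537741934458415/368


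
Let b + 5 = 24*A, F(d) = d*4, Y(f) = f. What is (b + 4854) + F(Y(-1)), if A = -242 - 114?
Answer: -3699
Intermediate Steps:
F(d) = 4*d
A = -356
b = -8549 (b = -5 + 24*(-356) = -5 - 8544 = -8549)
(b + 4854) + F(Y(-1)) = (-8549 + 4854) + 4*(-1) = -3695 - 4 = -3699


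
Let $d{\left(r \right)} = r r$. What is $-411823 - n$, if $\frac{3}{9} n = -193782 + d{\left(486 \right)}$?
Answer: $-539065$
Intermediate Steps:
$d{\left(r \right)} = r^{2}$
$n = 127242$ ($n = 3 \left(-193782 + 486^{2}\right) = 3 \left(-193782 + 236196\right) = 3 \cdot 42414 = 127242$)
$-411823 - n = -411823 - 127242 = -539065$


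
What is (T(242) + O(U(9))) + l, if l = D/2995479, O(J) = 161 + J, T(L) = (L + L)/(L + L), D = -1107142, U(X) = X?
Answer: 511119767/2995479 ≈ 170.63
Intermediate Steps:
T(L) = 1 (T(L) = (2*L)/((2*L)) = (2*L)*(1/(2*L)) = 1)
l = -1107142/2995479 ≈ -0.36960
(T(242) + O(U(9))) + l = (1 + (161 + 9)) - 1107142/2995479 = (1 + 170) - 1107142/2995479 = 171 - 1107142/2995479 = 511119767/2995479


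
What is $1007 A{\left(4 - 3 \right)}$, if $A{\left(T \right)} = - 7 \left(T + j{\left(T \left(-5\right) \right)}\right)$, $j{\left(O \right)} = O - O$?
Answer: $-7049$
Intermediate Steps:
$j{\left(O \right)} = 0$
$A{\left(T \right)} = - 7 T$ ($A{\left(T \right)} = - 7 \left(T + 0\right) = - 7 T$)
$1007 A{\left(4 - 3 \right)} = 1007 \left(- 7 \left(4 - 3\right)\right) = 1007 \left(\left(-7\right) 1\right) = 1007 \left(-7\right) = -7049$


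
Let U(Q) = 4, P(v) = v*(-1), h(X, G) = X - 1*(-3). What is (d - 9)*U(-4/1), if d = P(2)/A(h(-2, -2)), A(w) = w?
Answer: -44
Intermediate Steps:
h(X, G) = 3 + X (h(X, G) = X + 3 = 3 + X)
P(v) = -v
d = -2 (d = (-1*2)/(3 - 2) = -2/1 = -2*1 = -2)
(d - 9)*U(-4/1) = (-2 - 9)*4 = -11*4 = -44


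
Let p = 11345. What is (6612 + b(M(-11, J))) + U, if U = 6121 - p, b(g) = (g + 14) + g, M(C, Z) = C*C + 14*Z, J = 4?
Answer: 1756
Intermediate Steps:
M(C, Z) = C**2 + 14*Z
b(g) = 14 + 2*g (b(g) = (14 + g) + g = 14 + 2*g)
U = -5224 (U = 6121 - 1*11345 = 6121 - 11345 = -5224)
(6612 + b(M(-11, J))) + U = (6612 + (14 + 2*((-11)**2 + 14*4))) - 5224 = (6612 + (14 + 2*(121 + 56))) - 5224 = (6612 + (14 + 2*177)) - 5224 = (6612 + (14 + 354)) - 5224 = (6612 + 368) - 5224 = 6980 - 5224 = 1756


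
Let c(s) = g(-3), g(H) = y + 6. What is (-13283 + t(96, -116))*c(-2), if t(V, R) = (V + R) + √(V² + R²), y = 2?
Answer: -106424 + 32*√1417 ≈ -1.0522e+5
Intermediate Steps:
t(V, R) = R + V + √(R² + V²) (t(V, R) = (R + V) + √(R² + V²) = R + V + √(R² + V²))
g(H) = 8 (g(H) = 2 + 6 = 8)
c(s) = 8
(-13283 + t(96, -116))*c(-2) = (-13283 + (-116 + 96 + √((-116)² + 96²)))*8 = (-13283 + (-116 + 96 + √(13456 + 9216)))*8 = (-13283 + (-116 + 96 + √22672))*8 = (-13283 + (-116 + 96 + 4*√1417))*8 = (-13283 + (-20 + 4*√1417))*8 = (-13303 + 4*√1417)*8 = -106424 + 32*√1417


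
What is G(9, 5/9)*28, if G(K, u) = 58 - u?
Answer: 14476/9 ≈ 1608.4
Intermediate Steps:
G(9, 5/9)*28 = (58 - 5/9)*28 = (517/9)*28 = 14476/9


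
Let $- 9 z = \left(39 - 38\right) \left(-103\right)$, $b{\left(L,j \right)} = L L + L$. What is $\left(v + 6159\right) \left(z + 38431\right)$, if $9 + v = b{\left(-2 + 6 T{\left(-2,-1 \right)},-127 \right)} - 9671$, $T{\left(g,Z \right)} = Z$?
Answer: $-133203070$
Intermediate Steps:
$b{\left(L,j \right)} = L + L^{2}$ ($b{\left(L,j \right)} = L^{2} + L = L + L^{2}$)
$z = \frac{103}{9}$ ($z = - \frac{\left(39 - 38\right) \left(-103\right)}{9} = - \frac{1 \left(-103\right)}{9} = \left(- \frac{1}{9}\right) \left(-103\right) = \frac{103}{9} \approx 11.444$)
$v = -9624$ ($v = -9 - \left(9671 - \left(-2 + 6 \left(-1\right)\right) \left(1 + \left(-2 + 6 \left(-1\right)\right)\right)\right) = -9 - \left(9671 - \left(-2 - 6\right) \left(1 - 8\right)\right) = -9 - \left(9671 + 8 \left(1 - 8\right)\right) = -9 - 9615 = -9624$)
$\left(v + 6159\right) \left(z + 38431\right) = \left(-9624 + 6159\right) \left(\frac{103}{9} + 38431\right) = \left(-3465\right) \frac{345982}{9} = -133203070$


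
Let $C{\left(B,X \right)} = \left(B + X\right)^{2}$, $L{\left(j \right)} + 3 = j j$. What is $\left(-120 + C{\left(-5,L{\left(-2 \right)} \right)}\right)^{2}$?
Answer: $10816$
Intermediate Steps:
$L{\left(j \right)} = -3 + j^{2}$ ($L{\left(j \right)} = -3 + j j = -3 + j^{2}$)
$\left(-120 + C{\left(-5,L{\left(-2 \right)} \right)}\right)^{2} = \left(-120 + \left(-5 - \left(3 - \left(-2\right)^{2}\right)\right)^{2}\right)^{2} = \left(-120 + \left(-5 + \left(-3 + 4\right)\right)^{2}\right)^{2} = \left(-120 + \left(-5 + 1\right)^{2}\right)^{2} = \left(-120 + \left(-4\right)^{2}\right)^{2} = \left(-120 + 16\right)^{2} = \left(-104\right)^{2} = 10816$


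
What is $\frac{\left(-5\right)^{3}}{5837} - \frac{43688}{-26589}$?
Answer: $\frac{251683231}{155199993} \approx 1.6217$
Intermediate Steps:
$\frac{\left(-5\right)^{3}}{5837} - \frac{43688}{-26589} = \left(-125\right) \frac{1}{5837} - - \frac{43688}{26589} = - \frac{125}{5837} + \frac{43688}{26589} = \frac{251683231}{155199993}$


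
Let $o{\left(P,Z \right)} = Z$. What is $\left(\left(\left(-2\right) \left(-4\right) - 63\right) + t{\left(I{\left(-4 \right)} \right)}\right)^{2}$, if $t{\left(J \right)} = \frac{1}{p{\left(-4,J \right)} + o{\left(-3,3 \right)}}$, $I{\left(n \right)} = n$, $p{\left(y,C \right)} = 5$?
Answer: $\frac{192721}{64} \approx 3011.3$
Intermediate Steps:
$t{\left(J \right)} = \frac{1}{8}$ ($t{\left(J \right)} = \frac{1}{5 + 3} = \frac{1}{8}$)
$\left(\left(\left(-2\right) \left(-4\right) - 63\right) + t{\left(I{\left(-4 \right)} \right)}\right)^{2} = \left(\left(\left(-2\right) \left(-4\right) - 63\right) + \frac{1}{8}\right)^{2} = \left(\left(8 - 63\right) + \frac{1}{8}\right)^{2} = \left(-55 + \frac{1}{8}\right)^{2} = \left(- \frac{439}{8}\right)^{2} = \frac{192721}{64}$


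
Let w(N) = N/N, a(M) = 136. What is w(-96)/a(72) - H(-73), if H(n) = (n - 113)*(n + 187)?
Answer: 2883745/136 ≈ 21204.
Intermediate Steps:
w(N) = 1
H(n) = (-113 + n)*(187 + n)
w(-96)/a(72) - H(-73) = 1/136 - (-21131 + (-73)**2 + 74*(-73)) = 1*(1/136) - (-21131 + 5329 - 5402) = 1/136 - 1*(-21204) = 1/136 + 21204 = 2883745/136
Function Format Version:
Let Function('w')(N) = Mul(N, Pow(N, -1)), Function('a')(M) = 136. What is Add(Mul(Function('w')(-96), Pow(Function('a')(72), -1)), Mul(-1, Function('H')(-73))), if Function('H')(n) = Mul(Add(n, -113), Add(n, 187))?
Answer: Rational(2883745, 136) ≈ 21204.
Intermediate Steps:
Function('w')(N) = 1
Function('H')(n) = Mul(Add(-113, n), Add(187, n))
Add(Mul(Function('w')(-96), Pow(Function('a')(72), -1)), Mul(-1, Function('H')(-73))) = Add(Mul(1, Pow(136, -1)), Mul(-1, Add(-21131, Pow(-73, 2), Mul(74, -73)))) = Add(Mul(1, Rational(1, 136)), Mul(-1, Add(-21131, 5329, -5402))) = Add(Rational(1, 136), Mul(-1, -21204)) = Add(Rational(1, 136), 21204) = Rational(2883745, 136)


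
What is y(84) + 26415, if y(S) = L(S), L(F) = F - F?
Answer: 26415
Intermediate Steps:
L(F) = 0
y(S) = 0
y(84) + 26415 = 0 + 26415 = 26415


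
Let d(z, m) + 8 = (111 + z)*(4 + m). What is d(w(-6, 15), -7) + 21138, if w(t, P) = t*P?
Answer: 21067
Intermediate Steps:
w(t, P) = P*t
d(z, m) = -8 + (4 + m)*(111 + z) (d(z, m) = -8 + (111 + z)*(4 + m) = -8 + (4 + m)*(111 + z))
d(w(-6, 15), -7) + 21138 = (436 + 4*(15*(-6)) + 111*(-7) - 105*(-6)) + 21138 = (436 + 4*(-90) - 777 - 7*(-90)) + 21138 = (436 - 360 - 777 + 630) + 21138 = -71 + 21138 = 21067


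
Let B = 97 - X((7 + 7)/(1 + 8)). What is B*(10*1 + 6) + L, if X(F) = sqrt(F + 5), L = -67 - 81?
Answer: 1404 - 16*sqrt(59)/3 ≈ 1363.0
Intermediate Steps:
L = -148
X(F) = sqrt(5 + F)
B = 97 - sqrt(59)/3 (B = 97 - sqrt(5 + (7 + 7)/(1 + 8)) = 97 - sqrt(5 + 14/9) = 97 - sqrt(59/9) = 97 - sqrt(59)/3 ≈ 94.440)
B*(10*1 + 6) + L = (97 - sqrt(59)/3)*(10*1 + 6) - 148 = (97 - sqrt(59)/3)*(10 + 6) - 148 = (97 - sqrt(59)/3)*16 - 148 = (1552 - 16*sqrt(59)/3) - 148 = 1404 - 16*sqrt(59)/3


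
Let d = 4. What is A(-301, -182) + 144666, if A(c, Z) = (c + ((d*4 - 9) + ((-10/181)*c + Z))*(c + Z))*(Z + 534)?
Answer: 4880515874/181 ≈ 2.6964e+7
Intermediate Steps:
A(c, Z) = (534 + Z)*(c + (Z + c)*(7 + Z - 10*c/181)) (A(c, Z) = (c + ((4*4 - 9) + ((-10/181)*c + Z))*(c + Z))*(Z + 534) = (c + ((16 - 9) + ((-10*1/181)*c + Z))*(Z + c))*(534 + Z) = (c + (7 + (-10*c/181 + Z))*(Z + c))*(534 + Z) = (c + (7 + (Z - 10*c/181))*(Z + c))*(534 + Z) = (c + (7 + Z - 10*c/181)*(Z + c))*(534 + Z) = (c + (Z + c)*(7 + Z - 10*c/181))*(534 + Z) = (534 + Z)*(c + (Z + c)*(7 + Z - 10*c/181)))
A(-301, -182) + 144666 = ((-182)³ + 541*(-182)² + 3738*(-182) + 4272*(-301) - 5340/181*(-301)² - 10/181*(-182)*(-301)² + (171/181)*(-301)*(-182)² + (92762/181)*(-182)*(-301)) + 144666 = (-6028568 + 541*33124 - 680316 - 1285872 - 5340/181*90601 - 10/181*(-182)*90601 + (171/181)*(-301)*33124 + 5081687884/181) + 144666 = (-6028568 + 17920084 - 680316 - 1285872 - 483809340/181 + 164893820/181 - 1704925404/181 + 5081687884/181) + 144666 = 4854331328/181 + 144666 = 4880515874/181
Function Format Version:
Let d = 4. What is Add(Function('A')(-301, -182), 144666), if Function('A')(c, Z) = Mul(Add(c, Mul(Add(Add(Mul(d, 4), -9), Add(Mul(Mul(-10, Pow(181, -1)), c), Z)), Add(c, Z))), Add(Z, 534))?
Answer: Rational(4880515874, 181) ≈ 2.6964e+7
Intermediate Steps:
Function('A')(c, Z) = Mul(Add(534, Z), Add(c, Mul(Add(Z, c), Add(7, Z, Mul(Rational(-10, 181), c))))) (Function('A')(c, Z) = Mul(Add(c, Mul(Add(Add(Mul(4, 4), -9), Add(Mul(Mul(-10, Pow(181, -1)), c), Z)), Add(c, Z))), Add(Z, 534)) = Mul(Add(c, Mul(Add(Add(16, -9), Add(Mul(Mul(-10, Rational(1, 181)), c), Z)), Add(Z, c))), Add(534, Z)) = Mul(Add(c, Mul(Add(7, Add(Mul(Rational(-10, 181), c), Z)), Add(Z, c))), Add(534, Z)) = Mul(Add(c, Mul(Add(7, Add(Z, Mul(Rational(-10, 181), c))), Add(Z, c))), Add(534, Z)) = Mul(Add(c, Mul(Add(7, Z, Mul(Rational(-10, 181), c)), Add(Z, c))), Add(534, Z)) = Mul(Add(c, Mul(Add(Z, c), Add(7, Z, Mul(Rational(-10, 181), c)))), Add(534, Z)) = Mul(Add(534, Z), Add(c, Mul(Add(Z, c), Add(7, Z, Mul(Rational(-10, 181), c))))))
Add(Function('A')(-301, -182), 144666) = Add(Add(Pow(-182, 3), Mul(541, Pow(-182, 2)), Mul(3738, -182), Mul(4272, -301), Mul(Rational(-5340, 181), Pow(-301, 2)), Mul(Rational(-10, 181), -182, Pow(-301, 2)), Mul(Rational(171, 181), -301, Pow(-182, 2)), Mul(Rational(92762, 181), -182, -301)), 144666) = Add(Add(-6028568, Mul(541, 33124), -680316, -1285872, Mul(Rational(-5340, 181), 90601), Mul(Rational(-10, 181), -182, 90601), Mul(Rational(171, 181), -301, 33124), Rational(5081687884, 181)), 144666) = Add(Add(-6028568, 17920084, -680316, -1285872, Rational(-483809340, 181), Rational(164893820, 181), Rational(-1704925404, 181), Rational(5081687884, 181)), 144666) = Add(Rational(4854331328, 181), 144666) = Rational(4880515874, 181)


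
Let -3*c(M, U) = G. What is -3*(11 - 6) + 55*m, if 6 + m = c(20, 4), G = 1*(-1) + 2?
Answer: -1090/3 ≈ -363.33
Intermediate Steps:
G = 1 (G = -1 + 2 = 1)
c(M, U) = -⅓ (c(M, U) = -⅓*1 = -⅓)
m = -19/3 (m = -6 - ⅓ = -19/3 ≈ -6.3333)
-3*(11 - 6) + 55*m = -3*(11 - 6) + 55*(-19/3) = -3*5 - 1045/3 = -15 - 1045/3 = -1090/3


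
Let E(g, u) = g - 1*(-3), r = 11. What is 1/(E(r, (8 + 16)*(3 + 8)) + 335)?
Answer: 1/349 ≈ 0.0028653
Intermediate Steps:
E(g, u) = 3 + g (E(g, u) = g + 3 = 3 + g)
1/(E(r, (8 + 16)*(3 + 8)) + 335) = 1/((3 + 11) + 335) = 1/(14 + 335) = 1/349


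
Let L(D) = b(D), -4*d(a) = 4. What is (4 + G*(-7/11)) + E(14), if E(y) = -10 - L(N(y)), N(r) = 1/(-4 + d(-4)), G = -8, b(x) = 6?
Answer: -76/11 ≈ -6.9091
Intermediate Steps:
d(a) = -1 (d(a) = -¼*4 = -1)
N(r) = -⅕ (N(r) = 1/(-4 - 1) = 1/(-5) = -⅕)
L(D) = 6
E(y) = -16 (E(y) = -10 - 1*6 = -10 - 6 = -16)
(4 + G*(-7/11)) + E(14) = (4 - (-56)/11) - 16 = (4 - 8*(-7/11)) - 16 = (4 + 56/11) - 16 = 100/11 - 16 = -76/11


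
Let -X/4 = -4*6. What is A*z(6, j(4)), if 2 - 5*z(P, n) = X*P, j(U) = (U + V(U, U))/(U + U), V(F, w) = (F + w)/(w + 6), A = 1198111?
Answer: -687715714/5 ≈ -1.3754e+8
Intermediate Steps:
V(F, w) = (F + w)/(6 + w)
X = 96 (X = -(-16)*6 = -4*(-24) = 96)
j(U) = (U + 2*U/(6 + U))/(2*U) (j(U) = (U + (U + U)/(6 + U))/(U + U) = (U + (2*U)/(6 + U))/((2*U)) = (U + 2*U/(6 + U))*(1/(2*U)) = (U + 2*U/(6 + U))/(2*U))
z(P, n) = 2/5 - 96*P/5
A*z(6, j(4)) = 1198111*(2/5 - 96/5*6) = 1198111*(2/5 - 576/5) = 1198111*(-574/5) = -687715714/5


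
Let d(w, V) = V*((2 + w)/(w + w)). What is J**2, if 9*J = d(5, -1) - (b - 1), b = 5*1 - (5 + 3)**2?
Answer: 351649/8100 ≈ 43.413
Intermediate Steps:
b = -59 (b = 5 - 1*8**2 = 5 - 1*64 = 5 - 64 = -59)
d(w, V) = V*(2 + w)/(2*w) (d(w, V) = V*((2 + w)/((2*w))) = V*((2 + w)*(1/(2*w))) = V*((2 + w)/(2*w)) = V*(2 + w)/(2*w))
J = 593/90 (J = (((1/2)*(-1) - 1/5) - (-59 - 1))/9 = ((-1/2 - 1*1/5) - 1*(-60))/9 = ((-1/2 - 1/5) + 60)/9 = (-7/10 + 60)/9 = (1/9)*(593/10) = 593/90 ≈ 6.5889)
J**2 = (593/90)**2 = 351649/8100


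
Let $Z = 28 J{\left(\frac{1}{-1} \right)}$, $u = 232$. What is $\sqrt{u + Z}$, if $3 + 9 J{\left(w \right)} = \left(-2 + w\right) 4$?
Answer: $\frac{2 \sqrt{417}}{3} \approx 13.614$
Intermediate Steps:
$J{\left(w \right)} = - \frac{11}{9} + \frac{4 w}{9}$ ($J{\left(w \right)} = - \frac{1}{3} + \frac{\left(-2 + w\right) 4}{9} = - \frac{1}{3} + \frac{-8 + 4 w}{9} = - \frac{1}{3} + \left(- \frac{8}{9} + \frac{4 w}{9}\right) = - \frac{11}{9} + \frac{4 w}{9}$)
$Z = - \frac{140}{3}$ ($Z = 28 \left(- \frac{11}{9} + \frac{4}{9 \left(-1\right)}\right) = 28 \left(- \frac{11}{9} + \frac{4}{9} \left(-1\right)\right) = 28 \left(- \frac{11}{9} - \frac{4}{9}\right) = 28 \left(- \frac{5}{3}\right) = - \frac{140}{3} \approx -46.667$)
$\sqrt{u + Z} = \sqrt{232 - \frac{140}{3}} = \sqrt{\frac{556}{3}} = \frac{2 \sqrt{417}}{3}$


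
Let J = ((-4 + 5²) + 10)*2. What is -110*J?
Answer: -6820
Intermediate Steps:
J = 62 (J = ((-4 + 25) + 10)*2 = (21 + 10)*2 = 31*2 = 62)
-110*J = -110*62 = -6820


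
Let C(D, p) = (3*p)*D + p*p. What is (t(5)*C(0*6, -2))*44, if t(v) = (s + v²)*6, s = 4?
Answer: 30624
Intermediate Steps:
C(D, p) = p² + 3*D*p (C(D, p) = 3*D*p + p² = p² + 3*D*p)
t(v) = 24 + 6*v² (t(v) = (4 + v²)*6 = 24 + 6*v²)
(t(5)*C(0*6, -2))*44 = ((24 + 6*5²)*(-2*(-2 + 3*(0*6))))*44 = ((24 + 6*25)*(-2*(-2 + 3*0)))*44 = ((24 + 150)*(-2*(-2 + 0)))*44 = (174*(-2*(-2)))*44 = (174*4)*44 = 696*44 = 30624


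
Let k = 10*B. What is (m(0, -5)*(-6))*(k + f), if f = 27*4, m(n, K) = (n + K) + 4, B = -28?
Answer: -1032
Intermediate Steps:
m(n, K) = 4 + K + n (m(n, K) = (K + n) + 4 = 4 + K + n)
f = 108
k = -280 (k = 10*(-28) = -280)
(m(0, -5)*(-6))*(k + f) = ((4 - 5 + 0)*(-6))*(-280 + 108) = -1*(-6)*(-172) = 6*(-172) = -1032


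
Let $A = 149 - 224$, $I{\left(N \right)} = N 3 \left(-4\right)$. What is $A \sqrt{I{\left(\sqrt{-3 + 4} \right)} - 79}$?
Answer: $- 75 i \sqrt{91} \approx - 715.45 i$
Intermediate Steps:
$I{\left(N \right)} = - 12 N$ ($I{\left(N \right)} = 3 N \left(-4\right) = - 12 N$)
$A = -75$ ($A = 149 - 224 = -75$)
$A \sqrt{I{\left(\sqrt{-3 + 4} \right)} - 79} = - 75 \sqrt{- 12 \sqrt{-3 + 4} - 79} = - 75 \sqrt{- 12 \sqrt{1} - 79} = - 75 \sqrt{\left(-12\right) 1 - 79} = - 75 \sqrt{-12 - 79} = - 75 \sqrt{-91} = - 75 i \sqrt{91}$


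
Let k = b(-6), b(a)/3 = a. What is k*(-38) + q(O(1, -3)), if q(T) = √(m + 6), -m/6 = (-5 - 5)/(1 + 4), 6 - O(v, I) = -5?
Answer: 684 + 3*√2 ≈ 688.24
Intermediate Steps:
O(v, I) = 11 (O(v, I) = 6 - 1*(-5) = 6 + 5 = 11)
b(a) = 3*a
k = -18 (k = 3*(-6) = -18)
m = 12 (m = -6*(-5 - 5)/(1 + 4) = -(-60)/5 = -6*(-2) = 12)
q(T) = 3*√2 (q(T) = √(12 + 6) = √18 = 3*√2)
k*(-38) + q(O(1, -3)) = -18*(-38) + 3*√2 = 684 + 3*√2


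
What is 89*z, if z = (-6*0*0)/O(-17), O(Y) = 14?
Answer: 0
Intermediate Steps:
z = 0 (z = (-6*0*0)/14 = (0*0)*(1/14) = 0*(1/14) = 0)
89*z = 89*0 = 0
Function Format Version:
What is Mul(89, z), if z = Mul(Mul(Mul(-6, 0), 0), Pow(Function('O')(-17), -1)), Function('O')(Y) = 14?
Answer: 0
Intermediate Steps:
z = 0 (z = Mul(Mul(Mul(-6, 0), 0), Pow(14, -1)) = Mul(Mul(0, 0), Rational(1, 14)) = Mul(0, Rational(1, 14)) = 0)
Mul(89, z) = Mul(89, 0) = 0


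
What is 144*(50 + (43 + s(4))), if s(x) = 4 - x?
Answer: 13392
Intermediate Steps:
144*(50 + (43 + s(4))) = 144*(50 + (43 + (4 - 1*4))) = 144*(50 + (43 + (4 - 4))) = 144*(50 + (43 + 0)) = 144*(50 + 43) = 144*93 = 13392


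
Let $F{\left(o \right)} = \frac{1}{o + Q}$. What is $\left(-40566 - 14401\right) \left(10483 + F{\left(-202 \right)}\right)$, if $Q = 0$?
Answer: $- \frac{116396195355}{202} \approx -5.7622 \cdot 10^{8}$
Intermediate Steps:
$F{\left(o \right)} = \frac{1}{o}$ ($F{\left(o \right)} = \frac{1}{o + 0} = \frac{1}{o}$)
$\left(-40566 - 14401\right) \left(10483 + F{\left(-202 \right)}\right) = \left(-40566 - 14401\right) \left(10483 + \frac{1}{-202}\right) = - 54967 \left(10483 - \frac{1}{202}\right) = \left(-54967\right) \frac{2117565}{202} = - \frac{116396195355}{202}$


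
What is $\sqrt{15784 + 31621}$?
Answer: $\sqrt{47405} \approx 217.73$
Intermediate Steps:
$\sqrt{15784 + 31621} = \sqrt{47405}$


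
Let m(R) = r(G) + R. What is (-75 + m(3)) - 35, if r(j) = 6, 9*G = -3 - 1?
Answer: -101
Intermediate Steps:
G = -4/9 (G = (-3 - 1)/9 = (⅑)*(-4) = -4/9 ≈ -0.44444)
m(R) = 6 + R
(-75 + m(3)) - 35 = (-75 + (6 + 3)) - 35 = (-75 + 9) - 35 = -66 - 35 = -101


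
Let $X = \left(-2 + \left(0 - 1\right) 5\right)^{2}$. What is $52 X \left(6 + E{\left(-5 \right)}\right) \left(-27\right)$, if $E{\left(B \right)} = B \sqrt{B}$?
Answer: $-412776 + 343980 i \sqrt{5} \approx -4.1278 \cdot 10^{5} + 7.6916 \cdot 10^{5} i$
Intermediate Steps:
$E{\left(B \right)} = B^{\frac{3}{2}}$
$X = 49$ ($X = \left(-2 - 5\right)^{2} = \left(-7\right)^{2} = 49$)
$52 X \left(6 + E{\left(-5 \right)}\right) \left(-27\right) = 52 \cdot 49 \left(6 + \left(-5\right)^{\frac{3}{2}}\right) \left(-27\right) = 52 \cdot 49 \left(6 - 5 i \sqrt{5}\right) \left(-27\right) = 52 \left(294 - 245 i \sqrt{5}\right) \left(-27\right) = \left(15288 - 12740 i \sqrt{5}\right) \left(-27\right) = -412776 + 343980 i \sqrt{5}$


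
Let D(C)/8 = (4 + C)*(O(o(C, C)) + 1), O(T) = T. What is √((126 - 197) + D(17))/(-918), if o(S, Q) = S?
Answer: -√2953/918 ≈ -0.059196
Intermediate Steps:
D(C) = 8*(1 + C)*(4 + C) (D(C) = 8*((4 + C)*(C + 1)) = 8*((4 + C)*(1 + C)) = 8*((1 + C)*(4 + C)) = 8*(1 + C)*(4 + C))
√((126 - 197) + D(17))/(-918) = √((126 - 197) + (32 + 8*17² + 40*17))/(-918) = √(-71 + (32 + 8*289 + 680))*(-1/918) = √(-71 + (32 + 2312 + 680))*(-1/918) = √(-71 + 3024)*(-1/918) = √2953*(-1/918) = -√2953/918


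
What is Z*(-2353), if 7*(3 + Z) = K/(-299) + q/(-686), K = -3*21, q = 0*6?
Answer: 160728/23 ≈ 6988.2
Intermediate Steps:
q = 0
K = -63
Z = -888/299 (Z = -3 + (-63/(-299) + 0/(-686))/7 = -3 + (-63*(-1/299) + 0*(-1/686))/7 = -3 + (63/299 + 0)/7 = -3 + (1/7)*(63/299) = -3 + 9/299 = -888/299 ≈ -2.9699)
Z*(-2353) = -888/299*(-2353) = 160728/23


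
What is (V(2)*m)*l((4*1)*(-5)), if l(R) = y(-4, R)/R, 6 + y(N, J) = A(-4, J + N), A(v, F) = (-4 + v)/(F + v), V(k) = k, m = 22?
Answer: 88/7 ≈ 12.571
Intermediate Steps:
A(v, F) = (-4 + v)/(F + v)
y(N, J) = -6 - 8/(-4 + J + N) (y(N, J) = -6 + (-4 - 4)/((J + N) - 4) = -6 - 8/(-4 + J + N))
l(R) = 2*(20 - 3*R)/(R*(-8 + R)) (l(R) = (2*(8 - 3*R - 3*(-4))/(-4 + R - 4))/R = (2*(8 - 3*R + 12)/(-8 + R))/R = (2*(20 - 3*R)/(-8 + R))/R = 2*(20 - 3*R)/(R*(-8 + R)))
(V(2)*m)*l((4*1)*(-5)) = (2*22)*(2*(20 - 3*4*1*(-5))/((((4*1)*(-5)))*(-8 + (4*1)*(-5)))) = 44*(2*(20 - 12*(-5))/(((4*(-5)))*(-8 + 4*(-5)))) = 44*(2*(20 - 3*(-20))/(-20*(-8 - 20))) = 44*(2*(-1/20)*(20 + 60)/(-28)) = 44*(2*(-1/20)*(-1/28)*80) = 44*(2/7) = 88/7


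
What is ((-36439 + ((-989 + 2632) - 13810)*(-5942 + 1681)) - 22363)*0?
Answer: 0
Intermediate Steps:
((-36439 + ((-989 + 2632) - 13810)*(-5942 + 1681)) - 22363)*0 = ((-36439 + (1643 - 13810)*(-4261)) - 22363)*0 = ((-36439 - 12167*(-4261)) - 22363)*0 = ((-36439 + 51843587) - 22363)*0 = (51807148 - 22363)*0 = 51784785*0 = 0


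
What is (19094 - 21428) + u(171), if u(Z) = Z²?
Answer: 26907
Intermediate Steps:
(19094 - 21428) + u(171) = (19094 - 21428) + 171² = -2334 + 29241 = 26907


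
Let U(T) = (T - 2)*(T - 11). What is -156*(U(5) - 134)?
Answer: 23712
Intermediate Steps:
U(T) = (-11 + T)*(-2 + T) (U(T) = (-2 + T)*(-11 + T) = (-11 + T)*(-2 + T))
-156*(U(5) - 134) = -156*((22 + 5**2 - 13*5) - 134) = -156*((22 + 25 - 65) - 134) = -156*(-18 - 134) = -156*(-152) = 23712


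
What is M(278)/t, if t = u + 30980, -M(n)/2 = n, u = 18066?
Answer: -278/24523 ≈ -0.011336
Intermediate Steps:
M(n) = -2*n
t = 49046 (t = 18066 + 30980 = 49046)
M(278)/t = -2*278/49046 = -556*1/49046 = -278/24523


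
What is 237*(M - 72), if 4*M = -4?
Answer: -17301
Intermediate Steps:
M = -1 (M = (¼)*(-4) = -1)
237*(M - 72) = 237*(-1 - 72) = 237*(-73) = -17301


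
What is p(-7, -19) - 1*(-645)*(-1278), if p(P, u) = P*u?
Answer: -824177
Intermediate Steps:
p(-7, -19) - 1*(-645)*(-1278) = -7*(-19) - 1*(-645)*(-1278) = 133 + 645*(-1278) = 133 - 824310 = -824177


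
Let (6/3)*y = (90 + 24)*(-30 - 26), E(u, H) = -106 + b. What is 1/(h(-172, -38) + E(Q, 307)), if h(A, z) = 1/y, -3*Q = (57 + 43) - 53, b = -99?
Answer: -3192/654361 ≈ -0.0048780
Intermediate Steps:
Q = -47/3 (Q = -((57 + 43) - 53)/3 = -(100 - 53)/3 = -1/3*47 = -47/3 ≈ -15.667)
E(u, H) = -205 (E(u, H) = -106 - 99 = -205)
y = -3192 (y = ((90 + 24)*(-30 - 26))/2 = (114*(-56))/2 = (1/2)*(-6384) = -3192)
h(A, z) = -1/3192 (h(A, z) = 1/(-3192) = -1/3192)
1/(h(-172, -38) + E(Q, 307)) = 1/(-1/3192 - 205) = 1/(-654361/3192) = -3192/654361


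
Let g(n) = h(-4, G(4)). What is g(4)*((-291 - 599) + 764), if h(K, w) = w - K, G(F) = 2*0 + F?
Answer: -1008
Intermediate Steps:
G(F) = F (G(F) = 0 + F = F)
g(n) = 8 (g(n) = 4 - 1*(-4) = 4 + 4 = 8)
g(4)*((-291 - 599) + 764) = 8*((-291 - 599) + 764) = 8*(-890 + 764) = 8*(-126) = -1008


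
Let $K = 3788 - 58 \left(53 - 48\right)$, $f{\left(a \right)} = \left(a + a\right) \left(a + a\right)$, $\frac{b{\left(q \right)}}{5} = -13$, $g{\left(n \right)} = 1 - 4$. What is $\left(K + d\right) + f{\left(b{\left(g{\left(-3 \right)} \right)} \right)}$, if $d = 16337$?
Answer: $36735$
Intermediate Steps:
$g{\left(n \right)} = -3$ ($g{\left(n \right)} = 1 - 4 = -3$)
$b{\left(q \right)} = -65$ ($b{\left(q \right)} = 5 \left(-13\right) = -65$)
$f{\left(a \right)} = 4 a^{2}$ ($f{\left(a \right)} = 2 a 2 a = 4 a^{2}$)
$K = 3498$ ($K = 3788 - 58 \cdot 5 = 3788 - 290 = 3498$)
$\left(K + d\right) + f{\left(b{\left(g{\left(-3 \right)} \right)} \right)} = \left(3498 + 16337\right) + 4 \left(-65\right)^{2} = 19835 + 4 \cdot 4225 = 19835 + 16900 = 36735$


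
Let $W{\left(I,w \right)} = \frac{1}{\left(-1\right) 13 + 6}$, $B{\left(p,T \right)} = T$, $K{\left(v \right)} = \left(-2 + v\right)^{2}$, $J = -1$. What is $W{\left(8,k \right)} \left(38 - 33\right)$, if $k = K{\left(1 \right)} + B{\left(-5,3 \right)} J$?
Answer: $- \frac{5}{7} \approx -0.71429$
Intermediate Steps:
$k = -2$ ($k = \left(-2 + 1\right)^{2} + 3 \left(-1\right) = \left(-1\right)^{2} - 3 = 1 - 3 = -2$)
$W{\left(I,w \right)} = - \frac{1}{7}$ ($W{\left(I,w \right)} = \frac{1}{-13 + 6} = \frac{1}{-7} = - \frac{1}{7}$)
$W{\left(8,k \right)} \left(38 - 33\right) = - \frac{38 - 33}{7} = \left(- \frac{1}{7}\right) 5 = - \frac{5}{7}$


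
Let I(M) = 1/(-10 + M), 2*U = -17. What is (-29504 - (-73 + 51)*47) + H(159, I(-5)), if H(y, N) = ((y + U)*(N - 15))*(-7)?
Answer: -188959/15 ≈ -12597.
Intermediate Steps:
U = -17/2 (U = (1/2)*(-17) = -17/2 ≈ -8.5000)
H(y, N) = -7*(-15 + N)*(-17/2 + y) (H(y, N) = ((y - 17/2)*(N - 15))*(-7) = ((-17/2 + y)*(-15 + N))*(-7) = ((-15 + N)*(-17/2 + y))*(-7) = -7*(-15 + N)*(-17/2 + y))
(-29504 - (-73 + 51)*47) + H(159, I(-5)) = (-29504 - (-73 + 51)*47) + (-1785/2 + 105*159 + 119/(2*(-10 - 5)) - 7*159/(-10 - 5)) = (-29504 - (-22)*47) + (-1785/2 + 16695 + (119/2)/(-15) - 7*159/(-15)) = (-29504 - 1*(-1034)) + (-1785/2 + 16695 + (119/2)*(-1/15) - 7*(-1/15)*159) = (-29504 + 1034) + (-1785/2 + 16695 - 119/30 + 371/5) = -28470 + 238091/15 = -188959/15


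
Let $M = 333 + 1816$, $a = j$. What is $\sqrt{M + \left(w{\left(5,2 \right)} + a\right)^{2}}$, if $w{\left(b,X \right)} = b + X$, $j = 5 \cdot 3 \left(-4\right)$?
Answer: $\sqrt{4958} \approx 70.413$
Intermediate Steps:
$j = -60$ ($j = 15 \left(-4\right) = -60$)
$w{\left(b,X \right)} = X + b$
$a = -60$
$M = 2149$
$\sqrt{M + \left(w{\left(5,2 \right)} + a\right)^{2}} = \sqrt{2149 + \left(\left(2 + 5\right) - 60\right)^{2}} = \sqrt{2149 + \left(7 - 60\right)^{2}} = \sqrt{2149 + \left(-53\right)^{2}} = \sqrt{2149 + 2809} = \sqrt{4958}$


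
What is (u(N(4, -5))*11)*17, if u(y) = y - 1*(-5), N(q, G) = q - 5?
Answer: 748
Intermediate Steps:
N(q, G) = -5 + q
u(y) = 5 + y (u(y) = y + 5 = 5 + y)
(u(N(4, -5))*11)*17 = ((5 + (-5 + 4))*11)*17 = ((5 - 1)*11)*17 = (4*11)*17 = 44*17 = 748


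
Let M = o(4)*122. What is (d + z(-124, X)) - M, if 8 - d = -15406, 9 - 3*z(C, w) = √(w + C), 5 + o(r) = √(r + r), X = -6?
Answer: 16027 - 244*√2 - I*√130/3 ≈ 15682.0 - 3.8006*I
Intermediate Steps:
o(r) = -5 + √2*√r (o(r) = -5 + √(r + r) = -5 + √(2*r) = -5 + √2*√r)
z(C, w) = 3 - √(C + w)/3 (z(C, w) = 3 - √(w + C)/3 = 3 - √(C + w)/3)
d = 15414 (d = 8 - 1*(-15406) = 8 + 15406 = 15414)
M = -610 + 244*√2 (M = (-5 + √2*√4)*122 = (-5 + √2*2)*122 = (-5 + 2*√2)*122 = -610 + 244*√2 ≈ -264.93)
(d + z(-124, X)) - M = (15414 + (3 - √(-124 - 6)/3)) - (-610 + 244*√2) = (15414 + (3 - I*√130/3)) + (610 - 244*√2) = (15417 - I*√130/3) + (610 - 244*√2) = 16027 - 244*√2 - I*√130/3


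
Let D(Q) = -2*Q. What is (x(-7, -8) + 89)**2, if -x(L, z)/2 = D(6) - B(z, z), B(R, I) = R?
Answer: 9409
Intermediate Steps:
x(L, z) = 24 + 2*z (x(L, z) = -2*(-2*6 - z) = -2*(-12 - z) = 24 + 2*z)
(x(-7, -8) + 89)**2 = ((24 + 2*(-8)) + 89)**2 = ((24 - 16) + 89)**2 = (8 + 89)**2 = 97**2 = 9409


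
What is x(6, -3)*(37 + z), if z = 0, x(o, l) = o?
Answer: 222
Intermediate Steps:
x(6, -3)*(37 + z) = 6*(37 + 0) = 6*37 = 222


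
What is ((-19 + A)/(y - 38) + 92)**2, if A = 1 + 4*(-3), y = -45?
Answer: 58767556/6889 ≈ 8530.6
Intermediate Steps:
A = -11 (A = 1 - 12 = -11)
((-19 + A)/(y - 38) + 92)**2 = ((-19 - 11)/(-45 - 38) + 92)**2 = (-30/(-83) + 92)**2 = (-30*(-1/83) + 92)**2 = (30/83 + 92)**2 = (7666/83)**2 = 58767556/6889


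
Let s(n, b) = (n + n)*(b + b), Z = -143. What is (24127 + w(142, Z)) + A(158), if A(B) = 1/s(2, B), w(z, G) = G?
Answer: 30315777/1264 ≈ 23984.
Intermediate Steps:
s(n, b) = 4*b*n (s(n, b) = (2*n)*(2*b) = 4*b*n)
A(B) = 1/(8*B) (A(B) = 1/(4*B*2) = 1/(8*B))
(24127 + w(142, Z)) + A(158) = (24127 - 143) + (⅛)/158 = 23984 + (⅛)*(1/158) = 23984 + 1/1264 = 30315777/1264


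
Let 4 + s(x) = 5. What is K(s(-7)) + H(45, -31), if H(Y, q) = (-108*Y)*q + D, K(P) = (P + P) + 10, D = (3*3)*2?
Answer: 150690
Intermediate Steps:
D = 18 (D = 9*2 = 18)
s(x) = 1 (s(x) = -4 + 5 = 1)
K(P) = 10 + 2*P (K(P) = 2*P + 10 = 10 + 2*P)
H(Y, q) = 18 - 108*Y*q (H(Y, q) = (-108*Y)*q + 18 = -108*Y*q + 18 = 18 - 108*Y*q)
K(s(-7)) + H(45, -31) = (10 + 2*1) + (18 - 108*45*(-31)) = (10 + 2) + (18 + 150660) = 12 + 150678 = 150690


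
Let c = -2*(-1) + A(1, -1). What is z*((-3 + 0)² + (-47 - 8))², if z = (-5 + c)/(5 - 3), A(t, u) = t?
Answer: -2116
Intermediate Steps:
c = 3 (c = -2*(-1) + 1 = 2 + 1 = 3)
z = -1 (z = (-5 + 3)/(5 - 3) = -2/2 = -2*½ = -1)
z*((-3 + 0)² + (-47 - 8))² = -((-3 + 0)² + (-47 - 8))² = -((-3)² - 55)² = -(9 - 55)² = -1*(-46)² = -1*2116 = -2116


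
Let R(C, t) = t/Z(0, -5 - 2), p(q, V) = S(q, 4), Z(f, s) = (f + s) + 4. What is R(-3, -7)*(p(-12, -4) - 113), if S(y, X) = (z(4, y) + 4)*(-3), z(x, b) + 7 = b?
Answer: -476/3 ≈ -158.67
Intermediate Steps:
Z(f, s) = 4 + f + s
z(x, b) = -7 + b
S(y, X) = 9 - 3*y (S(y, X) = ((-7 + y) + 4)*(-3) = (-3 + y)*(-3) = 9 - 3*y)
p(q, V) = 9 - 3*q
R(C, t) = -t/3 (R(C, t) = t/(4 + 0 + (-5 - 2)) = t/(4 + 0 - 7) = t/(-3) = t*(-⅓) = -t/3)
R(-3, -7)*(p(-12, -4) - 113) = (-⅓*(-7))*((9 - 3*(-12)) - 113) = 7*((9 + 36) - 113)/3 = 7*(45 - 113)/3 = (7/3)*(-68) = -476/3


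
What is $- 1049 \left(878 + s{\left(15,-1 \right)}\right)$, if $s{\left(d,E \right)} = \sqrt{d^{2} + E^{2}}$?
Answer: $-921022 - 1049 \sqrt{226} \approx -9.3679 \cdot 10^{5}$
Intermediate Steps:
$s{\left(d,E \right)} = \sqrt{E^{2} + d^{2}}$
$- 1049 \left(878 + s{\left(15,-1 \right)}\right) = - 1049 \left(878 + \sqrt{\left(-1\right)^{2} + 15^{2}}\right) = - 1049 \left(878 + \sqrt{1 + 225}\right) = - 1049 \left(878 + \sqrt{226}\right) = -921022 - 1049 \sqrt{226}$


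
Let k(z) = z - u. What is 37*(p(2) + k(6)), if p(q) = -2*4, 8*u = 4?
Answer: -185/2 ≈ -92.500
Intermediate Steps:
u = ½ (u = (⅛)*4 = ½ ≈ 0.50000)
k(z) = -½ + z (k(z) = z - 1*½ = z - ½ = -½ + z)
p(q) = -8
37*(p(2) + k(6)) = 37*(-8 + (-½ + 6)) = 37*(-8 + 11/2) = 37*(-5/2) = -185/2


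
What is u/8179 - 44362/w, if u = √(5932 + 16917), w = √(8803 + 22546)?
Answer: -44362*√31349/31349 + √22849/8179 ≈ -250.53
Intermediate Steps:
w = √31349 ≈ 177.06
u = √22849 ≈ 151.16
u/8179 - 44362/w = √22849/8179 - 44362*√31349/31349 = -44362*√31349/31349 + √22849/8179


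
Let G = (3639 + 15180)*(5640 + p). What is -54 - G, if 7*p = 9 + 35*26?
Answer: -760269159/7 ≈ -1.0861e+8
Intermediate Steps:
p = 919/7 (p = (9 + 35*26)/7 = (9 + 910)/7 = (⅐)*919 = 919/7 ≈ 131.29)
G = 760268781/7 (G = (3639 + 15180)*(5640 + 919/7) = 18819*(40399/7) = 760268781/7 ≈ 1.0861e+8)
-54 - G = -54 - 1*760268781/7 = -54 - 760268781/7 = -760269159/7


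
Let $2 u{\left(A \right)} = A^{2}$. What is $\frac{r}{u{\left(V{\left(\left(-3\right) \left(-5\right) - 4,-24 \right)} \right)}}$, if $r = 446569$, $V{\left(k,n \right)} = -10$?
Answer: $\frac{446569}{50} \approx 8931.4$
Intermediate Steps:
$u{\left(A \right)} = \frac{A^{2}}{2}$
$\frac{r}{u{\left(V{\left(\left(-3\right) \left(-5\right) - 4,-24 \right)} \right)}} = \frac{446569}{\frac{1}{2} \left(-10\right)^{2}} = \frac{446569}{\frac{1}{2} \cdot 100} = \frac{446569}{50}$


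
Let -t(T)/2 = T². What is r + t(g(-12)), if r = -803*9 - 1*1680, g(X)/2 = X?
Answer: -10059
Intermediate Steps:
g(X) = 2*X
r = -8907 (r = -7227 - 1680 = -8907)
t(T) = -2*T²
r + t(g(-12)) = -8907 - 2*(2*(-12))² = -8907 - 2*(-24)² = -8907 - 2*576 = -8907 - 1152 = -10059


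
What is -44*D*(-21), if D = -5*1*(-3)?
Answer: 13860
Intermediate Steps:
D = 15 (D = -5*(-3) = 15)
-44*D*(-21) = -44*15*(-21) = -660*(-21) = 13860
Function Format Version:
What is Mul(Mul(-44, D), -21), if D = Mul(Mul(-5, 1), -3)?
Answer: 13860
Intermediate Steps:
D = 15 (D = Mul(-5, -3) = 15)
Mul(Mul(-44, D), -21) = Mul(Mul(-44, 15), -21) = Mul(-660, -21) = 13860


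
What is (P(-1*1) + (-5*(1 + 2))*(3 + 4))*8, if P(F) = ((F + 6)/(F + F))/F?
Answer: -820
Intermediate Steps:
P(F) = (6 + F)/(2*F²) (P(F) = ((6 + F)/((2*F)))/F = ((6 + F)*(1/(2*F)))/F = ((6 + F)/(2*F))/F = (6 + F)/(2*F²))
(P(-1*1) + (-5*(1 + 2))*(3 + 4))*8 = ((6 - 1*1)/(2*(-1*1)²) + (-5*(1 + 2))*(3 + 4))*8 = ((½)*(6 - 1)/(-1)² - 5*3*7)*8 = ((½)*1*5 - 15*7)*8 = (5/2 - 105)*8 = -205/2*8 = -820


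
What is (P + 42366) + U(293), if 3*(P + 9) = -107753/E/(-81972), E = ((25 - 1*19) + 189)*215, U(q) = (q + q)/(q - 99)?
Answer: 42363102112944641/1000072745100 ≈ 42360.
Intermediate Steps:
U(q) = 2*q/(-99 + q) (U(q) = (2*q)/(-99 + q) = 2*q/(-99 + q))
E = 41925 (E = ((25 - 19) + 189)*215 = (6 + 189)*215 = 195*215 = 41925)
P = -92790146947/10310028300 (P = -9 + (-107753/41925/(-81972))/3 = -9 + (-107753*1/41925*(-1/81972))/3 = -9 + (-107753/41925*(-1/81972))/3 = -9 + (⅓)*(107753/3436676100) = -9 + 107753/10310028300 = -92790146947/10310028300 ≈ -9.0000)
(P + 42366) + U(293) = (-92790146947/10310028300 + 42366) + 2*293/(-99 + 293) = 436701868810853/10310028300 + 2*293/194 = 436701868810853/10310028300 + 2*293*(1/194) = 436701868810853/10310028300 + 293/97 = 42363102112944641/1000072745100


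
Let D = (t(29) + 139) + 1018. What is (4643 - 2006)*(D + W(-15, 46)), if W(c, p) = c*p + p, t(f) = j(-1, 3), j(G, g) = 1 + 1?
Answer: 1358055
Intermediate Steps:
j(G, g) = 2
t(f) = 2
W(c, p) = p + c*p
D = 1159 (D = (2 + 139) + 1018 = 141 + 1018 = 1159)
(4643 - 2006)*(D + W(-15, 46)) = (4643 - 2006)*(1159 + 46*(1 - 15)) = 2637*(1159 + 46*(-14)) = 2637*(1159 - 644) = 2637*515 = 1358055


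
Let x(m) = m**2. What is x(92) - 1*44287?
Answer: -35823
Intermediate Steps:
x(92) - 1*44287 = 92**2 - 1*44287 = 8464 - 44287 = -35823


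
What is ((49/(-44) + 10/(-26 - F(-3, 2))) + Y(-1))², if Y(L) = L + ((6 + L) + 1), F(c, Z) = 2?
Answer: 1181569/94864 ≈ 12.455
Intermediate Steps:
Y(L) = 7 + 2*L (Y(L) = L + (7 + L) = 7 + 2*L)
((49/(-44) + 10/(-26 - F(-3, 2))) + Y(-1))² = ((49/(-44) + 10/(-26 - 1*2)) + (7 + 2*(-1)))² = ((49*(-1/44) + 10/(-26 - 2)) + (7 - 2))² = ((-49/44 + 10/(-28)) + 5)² = ((-49/44 + 10*(-1/28)) + 5)² = ((-49/44 - 5/14) + 5)² = (-453/308 + 5)² = (1087/308)² = 1181569/94864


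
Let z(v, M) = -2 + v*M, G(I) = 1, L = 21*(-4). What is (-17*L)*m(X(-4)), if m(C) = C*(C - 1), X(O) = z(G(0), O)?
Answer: 59976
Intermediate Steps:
L = -84
z(v, M) = -2 + M*v
X(O) = -2 + O (X(O) = -2 + O*1 = -2 + O)
m(C) = C*(-1 + C)
(-17*L)*m(X(-4)) = (-17*(-84))*((-2 - 4)*(-1 + (-2 - 4))) = 1428*(-6*(-1 - 6)) = 1428*(-6*(-7)) = 1428*42 = 59976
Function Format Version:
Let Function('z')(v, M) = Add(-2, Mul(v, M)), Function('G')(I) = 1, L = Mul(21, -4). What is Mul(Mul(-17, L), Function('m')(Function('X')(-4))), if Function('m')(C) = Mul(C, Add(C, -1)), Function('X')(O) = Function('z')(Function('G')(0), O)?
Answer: 59976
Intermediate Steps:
L = -84
Function('z')(v, M) = Add(-2, Mul(M, v))
Function('X')(O) = Add(-2, O) (Function('X')(O) = Add(-2, Mul(O, 1)) = Add(-2, O))
Function('m')(C) = Mul(C, Add(-1, C))
Mul(Mul(-17, L), Function('m')(Function('X')(-4))) = Mul(Mul(-17, -84), Mul(Add(-2, -4), Add(-1, Add(-2, -4)))) = Mul(1428, Mul(-6, Add(-1, -6))) = Mul(1428, Mul(-6, -7)) = Mul(1428, 42) = 59976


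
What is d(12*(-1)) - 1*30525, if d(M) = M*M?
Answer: -30381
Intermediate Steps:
d(M) = M**2
d(12*(-1)) - 1*30525 = (12*(-1))**2 - 1*30525 = (-12)**2 - 30525 = 144 - 30525 = -30381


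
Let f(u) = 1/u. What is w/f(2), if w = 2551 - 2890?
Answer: -678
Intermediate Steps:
w = -339
w/f(2) = -339/(1/2) = -339/½ = -339*2 = -678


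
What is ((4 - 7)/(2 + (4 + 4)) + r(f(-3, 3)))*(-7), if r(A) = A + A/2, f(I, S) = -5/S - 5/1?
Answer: 721/10 ≈ 72.100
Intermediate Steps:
f(I, S) = -5 - 5/S (f(I, S) = -5/S - 5*1 = -5/S - 5 = -5 - 5/S)
r(A) = 3*A/2 (r(A) = A + A*(1/2) = A + A/2 = 3*A/2)
((4 - 7)/(2 + (4 + 4)) + r(f(-3, 3)))*(-7) = ((4 - 7)/(2 + (4 + 4)) + 3*(-5 - 5/3)/2)*(-7) = (-3/(2 + 8) + 3*(-5 - 5*1/3)/2)*(-7) = (-3/10 + 3*(-5 - 5/3)/2)*(-7) = (-3*1/10 + (3/2)*(-20/3))*(-7) = (-3/10 - 10)*(-7) = -103/10*(-7) = 721/10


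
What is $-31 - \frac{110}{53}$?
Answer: $- \frac{1753}{53} \approx -33.075$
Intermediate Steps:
$-31 - \frac{110}{53} = - \frac{1753}{53}$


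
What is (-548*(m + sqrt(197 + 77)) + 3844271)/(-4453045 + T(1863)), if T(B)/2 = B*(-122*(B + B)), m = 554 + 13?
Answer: -3533555/1698188317 + 548*sqrt(274)/1698188317 ≈ -0.0020754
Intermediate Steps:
m = 567
T(B) = -488*B**2 (T(B) = 2*(B*(-122*(B + B))) = 2*(B*(-244*B)) = 2*(-244*B**2) = -488*B**2)
(-548*(m + sqrt(197 + 77)) + 3844271)/(-4453045 + T(1863)) = (-548*(567 + sqrt(197 + 77)) + 3844271)/(-4453045 - 488*1863**2) = (-548*(567 + sqrt(274)) + 3844271)/(-4453045 - 488*3470769) = ((-310716 - 548*sqrt(274)) + 3844271)/(-4453045 - 1693735272) = (3533555 - 548*sqrt(274))/(-1698188317) = (3533555 - 548*sqrt(274))*(-1/1698188317) = -3533555/1698188317 + 548*sqrt(274)/1698188317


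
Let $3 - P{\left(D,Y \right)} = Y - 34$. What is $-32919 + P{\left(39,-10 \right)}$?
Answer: $-32872$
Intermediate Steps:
$P{\left(D,Y \right)} = 37 - Y$ ($P{\left(D,Y \right)} = 3 - \left(Y - 34\right) = 3 - \left(-34 + Y\right) = 37 - Y$)
$-32919 + P{\left(39,-10 \right)} = -32919 + \left(37 - -10\right) = -32919 + \left(37 + 10\right) = -32919 + 47 = -32872$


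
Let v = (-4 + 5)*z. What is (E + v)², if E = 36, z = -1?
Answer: 1225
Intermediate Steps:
v = -1 (v = (-4 + 5)*(-1) = 1*(-1) = -1)
(E + v)² = (36 - 1)² = 35² = 1225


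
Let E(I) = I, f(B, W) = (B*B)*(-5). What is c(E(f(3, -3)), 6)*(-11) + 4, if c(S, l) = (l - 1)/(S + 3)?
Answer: 223/42 ≈ 5.3095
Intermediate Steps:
f(B, W) = -5*B² (f(B, W) = B²*(-5) = -5*B²)
c(S, l) = (-1 + l)/(3 + S)
c(E(f(3, -3)), 6)*(-11) + 4 = ((-1 + 6)/(3 - 5*3²))*(-11) + 4 = (5/(3 - 5*9))*(-11) + 4 = (5/(3 - 45))*(-11) + 4 = (5/(-42))*(-11) + 4 = -1/42*5*(-11) + 4 = -5/42*(-11) + 4 = 55/42 + 4 = 223/42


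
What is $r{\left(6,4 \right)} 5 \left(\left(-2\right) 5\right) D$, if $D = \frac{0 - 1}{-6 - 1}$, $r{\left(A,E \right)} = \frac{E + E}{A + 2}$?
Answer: $- \frac{50}{7} \approx -7.1429$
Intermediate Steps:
$r{\left(A,E \right)} = \frac{2 E}{2 + A}$
$D = \frac{1}{7}$ ($D = - \frac{1}{-7} = \left(-1\right) \left(- \frac{1}{7}\right) = \frac{1}{7} \approx 0.14286$)
$r{\left(6,4 \right)} 5 \left(\left(-2\right) 5\right) D = 2 \cdot 4 \frac{1}{2 + 6} \cdot 5 \left(\left(-2\right) 5\right) \frac{1}{7} = 2 \cdot 4 \cdot \frac{1}{8} \cdot 5 \left(-10\right) \frac{1}{7} = 1 \cdot 5 \left(-10\right) \frac{1}{7} = 5 \left(-10\right) \frac{1}{7} = \left(-50\right) \frac{1}{7} = - \frac{50}{7}$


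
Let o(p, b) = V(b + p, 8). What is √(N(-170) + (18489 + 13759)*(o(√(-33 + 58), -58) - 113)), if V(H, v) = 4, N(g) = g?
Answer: 3*I*√390578 ≈ 1874.9*I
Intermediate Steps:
o(p, b) = 4
√(N(-170) + (18489 + 13759)*(o(√(-33 + 58), -58) - 113)) = √(-170 + (18489 + 13759)*(4 - 113)) = √(-170 + 32248*(-109)) = √(-170 - 3515032) = √(-3515202) = 3*I*√390578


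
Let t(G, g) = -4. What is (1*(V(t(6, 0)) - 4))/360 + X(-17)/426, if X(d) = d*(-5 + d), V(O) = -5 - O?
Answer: 4417/5112 ≈ 0.86405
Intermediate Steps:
(1*(V(t(6, 0)) - 4))/360 + X(-17)/426 = (1*((-5 - 1*(-4)) - 4))/360 - 17*(-5 - 17)/426 = (1*((-5 + 4) - 4))*(1/360) - 17*(-22)*(1/426) = (1*(-1 - 4))*(1/360) + 374*(1/426) = (1*(-5))*(1/360) + 187/213 = -5*1/360 + 187/213 = -1/72 + 187/213 = 4417/5112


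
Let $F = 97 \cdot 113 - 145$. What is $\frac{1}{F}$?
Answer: $\frac{1}{10816} \approx 9.2456 \cdot 10^{-5}$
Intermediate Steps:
$F = 10816$ ($F = 10961 - 145 = 10816$)
$\frac{1}{F} = \frac{1}{10816}$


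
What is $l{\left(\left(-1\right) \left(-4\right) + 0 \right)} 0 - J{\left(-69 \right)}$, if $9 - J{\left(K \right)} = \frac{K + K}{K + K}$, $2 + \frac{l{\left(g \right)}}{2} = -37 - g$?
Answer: $-8$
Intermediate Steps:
$l{\left(g \right)} = -78 - 2 g$ ($l{\left(g \right)} = -4 + 2 \left(-37 - g\right) = -4 - \left(74 + 2 g\right) = -78 - 2 g$)
$J{\left(K \right)} = 8$ ($J{\left(K \right)} = 9 - \frac{K + K}{K + K} = 9 - \frac{2 K}{2 K} = 9 - 2 K \frac{1}{2 K} = 9 - 1 = 8$)
$l{\left(\left(-1\right) \left(-4\right) + 0 \right)} 0 - J{\left(-69 \right)} = \left(-78 - 2 \left(\left(-1\right) \left(-4\right) + 0\right)\right) 0 - 8 = \left(-78 - 2 \left(4 + 0\right)\right) 0 - 8 = \left(-78 - 8\right) 0 - 8 = \left(-86\right) 0 - 8 = 0 - 8 = -8$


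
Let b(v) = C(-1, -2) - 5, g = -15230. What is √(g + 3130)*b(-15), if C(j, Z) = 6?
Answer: 110*I ≈ 110.0*I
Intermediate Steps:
b(v) = 1 (b(v) = 6 - 5 = 1)
√(g + 3130)*b(-15) = √(-15230 + 3130)*1 = √(-12100)*1 = (110*I)*1 = 110*I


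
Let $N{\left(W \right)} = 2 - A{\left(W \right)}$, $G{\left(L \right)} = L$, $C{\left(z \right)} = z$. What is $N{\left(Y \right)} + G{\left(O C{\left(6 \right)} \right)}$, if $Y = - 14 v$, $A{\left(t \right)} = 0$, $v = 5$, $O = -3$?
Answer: $-16$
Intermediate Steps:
$Y = -70$ ($Y = \left(-14\right) 5 = -70$)
$N{\left(W \right)} = 2$ ($N{\left(W \right)} = 2 - 0 = 2 + 0 = 2$)
$N{\left(Y \right)} + G{\left(O C{\left(6 \right)} \right)} = 2 - 18 = -16$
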